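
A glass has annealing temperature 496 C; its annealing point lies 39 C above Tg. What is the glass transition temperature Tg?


Rearrange T_anneal = Tg + offset for Tg:
  Tg = T_anneal - offset = 496 - 39 = 457 C

457 C


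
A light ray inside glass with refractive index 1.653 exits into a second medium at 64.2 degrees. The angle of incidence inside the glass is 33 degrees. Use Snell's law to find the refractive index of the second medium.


Apply Snell's law: n1 * sin(theta1) = n2 * sin(theta2)
  n2 = n1 * sin(theta1) / sin(theta2)
  sin(33) = 0.544639
  sin(64.2) = 0.900319
  n2 = 1.653 * 0.544639 / 0.900319 = 1.0

1.0


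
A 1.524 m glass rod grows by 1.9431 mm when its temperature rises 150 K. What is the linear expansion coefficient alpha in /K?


Rearrange dL = alpha * L0 * dT for alpha:
  alpha = dL / (L0 * dT)
  alpha = (1.9431 / 1000) / (1.524 * 150) = 0.0000085 /K = 8.5 x 10^-6 /K

8.5 x 10^-6 /K


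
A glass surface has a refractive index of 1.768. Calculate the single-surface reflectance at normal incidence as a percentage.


Fresnel reflectance at normal incidence:
  R = ((n - 1)/(n + 1))^2
  (n - 1)/(n + 1) = (1.768 - 1)/(1.768 + 1) = 0.277457
  R = 0.277457^2 = 0.0769824
  R(%) = 0.0769824 * 100 = 7.698%

7.698%


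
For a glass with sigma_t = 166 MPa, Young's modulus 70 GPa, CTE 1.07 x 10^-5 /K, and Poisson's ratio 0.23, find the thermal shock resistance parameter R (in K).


Thermal shock resistance: R = sigma * (1 - nu) / (E * alpha)
  Numerator = 166 * (1 - 0.23) = 127.82
  Denominator = 70 * 1000 * (1.07 x 10^-5) = 0.749
  R = 127.82 / 0.749 = 170.7 K

170.7 K


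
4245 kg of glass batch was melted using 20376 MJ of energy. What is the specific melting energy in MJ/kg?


Rearrange E = m * s for s:
  s = E / m
  s = 20376 / 4245 = 4.8 MJ/kg

4.8 MJ/kg


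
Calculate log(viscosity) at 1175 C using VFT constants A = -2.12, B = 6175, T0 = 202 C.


VFT equation: log(eta) = A + B / (T - T0)
  T - T0 = 1175 - 202 = 973
  B / (T - T0) = 6175 / 973 = 6.346
  log(eta) = -2.12 + 6.346 = 4.226

4.226


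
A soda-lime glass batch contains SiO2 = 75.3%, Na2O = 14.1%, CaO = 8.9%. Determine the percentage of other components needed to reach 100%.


Sum the three major oxides:
  SiO2 + Na2O + CaO = 75.3 + 14.1 + 8.9 = 98.3%
Subtract from 100%:
  Others = 100 - 98.3 = 1.7%

1.7%


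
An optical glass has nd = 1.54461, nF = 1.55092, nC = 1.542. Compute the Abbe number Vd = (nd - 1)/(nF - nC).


Abbe number formula: Vd = (nd - 1) / (nF - nC)
  nd - 1 = 1.54461 - 1 = 0.54461
  nF - nC = 1.55092 - 1.542 = 0.00892
  Vd = 0.54461 / 0.00892 = 61.05

61.05


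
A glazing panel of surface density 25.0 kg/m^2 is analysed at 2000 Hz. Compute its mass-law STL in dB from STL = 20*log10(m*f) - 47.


Mass law: STL = 20 * log10(m * f) - 47
  m * f = 25.0 * 2000 = 50000
  log10(50000) = 4.69897
  STL = 20 * 4.69897 - 47 = 93.9794 - 47 = 47.0 dB

47.0 dB


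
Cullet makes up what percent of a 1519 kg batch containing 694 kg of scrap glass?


Cullet ratio = (cullet mass / total batch mass) * 100
  Ratio = 694 / 1519 * 100 = 45.69%

45.69%


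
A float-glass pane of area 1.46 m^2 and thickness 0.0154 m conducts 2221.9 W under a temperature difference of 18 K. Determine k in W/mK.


Fourier's law rearranged: k = Q * t / (A * dT)
  Numerator = 2221.9 * 0.0154 = 34.21726
  Denominator = 1.46 * 18 = 26.28
  k = 34.21726 / 26.28 = 1.302 W/mK

1.302 W/mK


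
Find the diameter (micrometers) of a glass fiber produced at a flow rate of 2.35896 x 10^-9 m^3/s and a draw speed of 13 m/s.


Cross-sectional area from continuity:
  A = Q / v = 2.35896 x 10^-9 / 13 = 1.814585 x 10^-10 m^2
Diameter from circular cross-section:
  d = sqrt(4A / pi) * 10^6 (m -> um)
  d = sqrt(4 * 1.814585 x 10^-10 / pi) * 10^6 = 15.2 um

15.2 um


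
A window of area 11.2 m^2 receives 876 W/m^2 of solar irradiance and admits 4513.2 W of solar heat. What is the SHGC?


Rearrange Q = Area * SHGC * Irradiance:
  SHGC = Q / (Area * Irradiance)
  SHGC = 4513.2 / (11.2 * 876) = 0.46

0.46


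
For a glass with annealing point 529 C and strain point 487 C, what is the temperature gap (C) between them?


Gap = T_anneal - T_strain:
  gap = 529 - 487 = 42 C

42 C


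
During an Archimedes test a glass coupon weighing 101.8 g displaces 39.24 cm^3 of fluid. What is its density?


Use the definition of density:
  rho = mass / volume
  rho = 101.8 / 39.24 = 2.594 g/cm^3

2.594 g/cm^3


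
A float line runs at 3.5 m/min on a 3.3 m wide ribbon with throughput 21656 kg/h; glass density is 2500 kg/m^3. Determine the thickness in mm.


Ribbon cross-section from mass balance:
  Volume rate = throughput / density = 21656 / 2500 = 8.6624 m^3/h
  thickness = volume rate / (speed * 60 * width), i.e.
  thickness = throughput / (60 * speed * width * density) * 1000
  thickness = 21656 / (60 * 3.5 * 3.3 * 2500) * 1000 = 12.5 mm

12.5 mm


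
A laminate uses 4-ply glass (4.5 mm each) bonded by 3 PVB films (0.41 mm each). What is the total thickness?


Total thickness = glass contribution + PVB contribution
  Glass: 4 * 4.5 = 18.0 mm
  PVB: 3 * 0.41 = 1.23 mm
  Total = 18.0 + 1.23 = 19.23 mm

19.23 mm


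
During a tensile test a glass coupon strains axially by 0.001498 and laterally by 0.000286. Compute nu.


Poisson's ratio: nu = lateral strain / axial strain
  nu = 0.000286 / 0.001498 = 0.1909

0.1909


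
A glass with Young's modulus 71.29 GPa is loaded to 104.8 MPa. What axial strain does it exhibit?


Rearrange E = sigma / epsilon:
  epsilon = sigma / E
  E (MPa) = 71.29 * 1000 = 71290
  epsilon = 104.8 / 71290 = 0.00147

0.00147


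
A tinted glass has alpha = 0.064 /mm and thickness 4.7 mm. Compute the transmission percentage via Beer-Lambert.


Beer-Lambert law: T = exp(-alpha * thickness)
  exponent = -0.064 * 4.7 = -0.3008
  T = exp(-0.3008) = 0.7402
  Percentage = 0.7402 * 100 = 74.02%

74.02%


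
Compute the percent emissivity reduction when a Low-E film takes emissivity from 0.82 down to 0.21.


Percentage reduction = (1 - coated/uncoated) * 100
  Ratio = 0.21 / 0.82 = 0.2561
  Reduction = (1 - 0.2561) * 100 = 74.4%

74.4%


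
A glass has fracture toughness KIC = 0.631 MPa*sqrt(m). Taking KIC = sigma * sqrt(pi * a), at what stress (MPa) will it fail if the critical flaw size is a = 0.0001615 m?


Rearrange KIC = sigma * sqrt(pi * a):
  sigma = KIC / sqrt(pi * a)
  sqrt(pi * 0.0001615) = 0.022525
  sigma = 0.631 / 0.022525 = 28.01 MPa

28.01 MPa


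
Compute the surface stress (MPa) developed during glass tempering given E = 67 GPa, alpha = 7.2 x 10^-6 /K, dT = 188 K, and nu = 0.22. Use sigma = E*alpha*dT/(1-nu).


Tempering stress: sigma = E * alpha * dT / (1 - nu)
  E (MPa) = 67 * 1000 = 67000
  Numerator = 67000 * (7.2 x 10^-6) * 188 = 90.6912
  Denominator = 1 - 0.22 = 0.78
  sigma = 90.6912 / 0.78 = 116.3 MPa

116.3 MPa


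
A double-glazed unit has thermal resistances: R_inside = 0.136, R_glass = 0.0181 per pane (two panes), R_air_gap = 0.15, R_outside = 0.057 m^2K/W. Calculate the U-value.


Total thermal resistance (series):
  R_total = R_in + R_glass + R_air + R_glass + R_out
  R_total = 0.136 + 0.0181 + 0.15 + 0.0181 + 0.057 = 0.3792 m^2K/W
U-value = 1 / R_total = 1 / 0.3792 = 2.637 W/m^2K

2.637 W/m^2K


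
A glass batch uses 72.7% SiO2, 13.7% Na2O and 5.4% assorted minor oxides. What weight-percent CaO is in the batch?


Pieces sum to 100%:
  CaO = 100 - (SiO2 + Na2O + others)
  CaO = 100 - (72.7 + 13.7 + 5.4) = 8.2%

8.2%


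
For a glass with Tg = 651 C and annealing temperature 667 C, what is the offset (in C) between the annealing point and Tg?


Offset = T_anneal - Tg:
  offset = 667 - 651 = 16 C

16 C


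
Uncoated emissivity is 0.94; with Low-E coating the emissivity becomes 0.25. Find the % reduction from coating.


Percentage reduction = (1 - coated/uncoated) * 100
  Ratio = 0.25 / 0.94 = 0.266
  Reduction = (1 - 0.266) * 100 = 73.4%

73.4%


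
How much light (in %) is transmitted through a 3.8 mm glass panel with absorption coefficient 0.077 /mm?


Beer-Lambert law: T = exp(-alpha * thickness)
  exponent = -0.077 * 3.8 = -0.2926
  T = exp(-0.2926) = 0.7463
  Percentage = 0.7463 * 100 = 74.63%

74.63%


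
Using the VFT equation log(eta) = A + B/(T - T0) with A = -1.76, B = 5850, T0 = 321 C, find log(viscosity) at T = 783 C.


VFT equation: log(eta) = A + B / (T - T0)
  T - T0 = 783 - 321 = 462
  B / (T - T0) = 5850 / 462 = 12.662
  log(eta) = -1.76 + 12.662 = 10.902

10.902


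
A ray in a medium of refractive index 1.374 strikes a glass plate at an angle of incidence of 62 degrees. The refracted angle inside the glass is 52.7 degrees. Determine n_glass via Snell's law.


Apply Snell's law: n1 * sin(theta1) = n2 * sin(theta2)
  n2 = n1 * sin(theta1) / sin(theta2)
  sin(62) = 0.882948
  sin(52.7) = 0.795473
  n2 = 1.374 * 0.882948 / 0.795473 = 1.5251

1.5251


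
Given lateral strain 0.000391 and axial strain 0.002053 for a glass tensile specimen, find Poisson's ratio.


Poisson's ratio: nu = lateral strain / axial strain
  nu = 0.000391 / 0.002053 = 0.1905

0.1905


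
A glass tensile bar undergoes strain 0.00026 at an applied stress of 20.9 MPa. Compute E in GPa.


Young's modulus: E = stress / strain
  E = 20.9 MPa / 0.00026 = 80384.62 MPa
Convert to GPa: 80384.62 / 1000 = 80.38 GPa

80.38 GPa


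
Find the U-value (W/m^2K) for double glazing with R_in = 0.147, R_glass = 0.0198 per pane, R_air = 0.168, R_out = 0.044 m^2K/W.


Total thermal resistance (series):
  R_total = R_in + R_glass + R_air + R_glass + R_out
  R_total = 0.147 + 0.0198 + 0.168 + 0.0198 + 0.044 = 0.3986 m^2K/W
U-value = 1 / R_total = 1 / 0.3986 = 2.509 W/m^2K

2.509 W/m^2K


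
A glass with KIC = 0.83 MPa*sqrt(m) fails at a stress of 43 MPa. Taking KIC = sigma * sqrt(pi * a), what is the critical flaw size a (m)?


Rearrange KIC = sigma * sqrt(pi * a):
  sqrt(pi * a) = KIC / sigma
  sqrt(pi * a) = 0.83 / 43 = 0.019302
  a = (KIC / sigma)^2 / pi
  a = 0.019302^2 / pi = 0.0001186 m

0.0001186 m


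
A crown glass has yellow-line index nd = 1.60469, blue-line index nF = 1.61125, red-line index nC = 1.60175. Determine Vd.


Abbe number formula: Vd = (nd - 1) / (nF - nC)
  nd - 1 = 1.60469 - 1 = 0.60469
  nF - nC = 1.61125 - 1.60175 = 0.0095
  Vd = 0.60469 / 0.0095 = 63.65

63.65


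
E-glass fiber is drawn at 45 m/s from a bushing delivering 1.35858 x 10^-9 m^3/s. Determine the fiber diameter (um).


Cross-sectional area from continuity:
  A = Q / v = 1.35858 x 10^-9 / 45 = 3.019067 x 10^-11 m^2
Diameter from circular cross-section:
  d = sqrt(4A / pi) * 10^6 (m -> um)
  d = sqrt(4 * 3.019067 x 10^-11 / pi) * 10^6 = 6.2 um

6.2 um


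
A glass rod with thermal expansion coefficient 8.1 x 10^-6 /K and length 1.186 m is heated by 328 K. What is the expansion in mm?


Thermal expansion formula: dL = alpha * L0 * dT
  dL = (8.1 x 10^-6) * 1.186 * 328 = 0.00315096 m
Convert to mm: 0.00315096 * 1000 = 3.151 mm

3.151 mm


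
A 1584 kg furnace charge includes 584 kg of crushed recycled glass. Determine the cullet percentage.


Cullet ratio = (cullet mass / total batch mass) * 100
  Ratio = 584 / 1584 * 100 = 36.87%

36.87%


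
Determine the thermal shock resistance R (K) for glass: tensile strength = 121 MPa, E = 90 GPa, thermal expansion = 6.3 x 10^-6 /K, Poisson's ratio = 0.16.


Thermal shock resistance: R = sigma * (1 - nu) / (E * alpha)
  Numerator = 121 * (1 - 0.16) = 101.64
  Denominator = 90 * 1000 * (6.3 x 10^-6) = 0.567
  R = 101.64 / 0.567 = 179.3 K

179.3 K


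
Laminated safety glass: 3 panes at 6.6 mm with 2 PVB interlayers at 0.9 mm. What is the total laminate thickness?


Total thickness = glass contribution + PVB contribution
  Glass: 3 * 6.6 = 19.8 mm
  PVB: 2 * 0.9 = 1.8 mm
  Total = 19.8 + 1.8 = 21.6 mm

21.6 mm


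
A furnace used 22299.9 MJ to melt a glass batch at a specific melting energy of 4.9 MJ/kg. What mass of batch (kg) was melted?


Rearrange E = m * s for m:
  m = E / s
  m = 22299.9 / 4.9 = 4551.0 kg

4551.0 kg


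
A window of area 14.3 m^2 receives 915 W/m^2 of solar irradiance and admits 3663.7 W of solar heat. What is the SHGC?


Rearrange Q = Area * SHGC * Irradiance:
  SHGC = Q / (Area * Irradiance)
  SHGC = 3663.7 / (14.3 * 915) = 0.28

0.28


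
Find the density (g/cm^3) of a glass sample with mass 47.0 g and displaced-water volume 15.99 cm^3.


Use the definition of density:
  rho = mass / volume
  rho = 47.0 / 15.99 = 2.939 g/cm^3

2.939 g/cm^3


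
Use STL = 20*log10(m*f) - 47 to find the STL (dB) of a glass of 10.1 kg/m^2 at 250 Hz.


Mass law: STL = 20 * log10(m * f) - 47
  m * f = 10.1 * 250 = 2525
  log10(2525) = 3.40226
  STL = 20 * 3.40226 - 47 = 68.0452 - 47 = 21.0 dB

21.0 dB


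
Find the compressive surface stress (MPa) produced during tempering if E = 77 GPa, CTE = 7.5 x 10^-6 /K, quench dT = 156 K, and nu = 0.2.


Tempering stress: sigma = E * alpha * dT / (1 - nu)
  E (MPa) = 77 * 1000 = 77000
  Numerator = 77000 * (7.5 x 10^-6) * 156 = 90.09
  Denominator = 1 - 0.2 = 0.8
  sigma = 90.09 / 0.8 = 112.6 MPa

112.6 MPa


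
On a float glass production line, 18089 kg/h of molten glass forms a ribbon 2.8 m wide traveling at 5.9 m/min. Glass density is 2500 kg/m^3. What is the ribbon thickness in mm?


Ribbon cross-section from mass balance:
  Volume rate = throughput / density = 18089 / 2500 = 7.2356 m^3/h
  thickness = volume rate / (speed * 60 * width), i.e.
  thickness = throughput / (60 * speed * width * density) * 1000
  thickness = 18089 / (60 * 5.9 * 2.8 * 2500) * 1000 = 7.3 mm

7.3 mm


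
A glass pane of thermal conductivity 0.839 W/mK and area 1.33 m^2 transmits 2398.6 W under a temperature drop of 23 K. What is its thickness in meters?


Fourier's law: t = k * A * dT / Q
  t = 0.839 * 1.33 * 23 / 2398.6
  t = 25.66501 / 2398.6 = 0.0107 m

0.0107 m


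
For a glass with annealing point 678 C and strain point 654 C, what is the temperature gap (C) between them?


Gap = T_anneal - T_strain:
  gap = 678 - 654 = 24 C

24 C


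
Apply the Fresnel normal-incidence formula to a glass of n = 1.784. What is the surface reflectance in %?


Fresnel reflectance at normal incidence:
  R = ((n - 1)/(n + 1))^2
  (n - 1)/(n + 1) = (1.784 - 1)/(1.784 + 1) = 0.281609
  R = 0.281609^2 = 0.0793036
  R(%) = 0.0793036 * 100 = 7.93%

7.93%


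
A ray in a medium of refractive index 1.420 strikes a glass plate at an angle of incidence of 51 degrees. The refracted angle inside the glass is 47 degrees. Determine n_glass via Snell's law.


Apply Snell's law: n1 * sin(theta1) = n2 * sin(theta2)
  n2 = n1 * sin(theta1) / sin(theta2)
  sin(51) = 0.777146
  sin(47) = 0.731354
  n2 = 1.420 * 0.777146 / 0.731354 = 1.5089

1.5089


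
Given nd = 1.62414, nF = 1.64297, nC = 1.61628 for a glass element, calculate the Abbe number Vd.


Abbe number formula: Vd = (nd - 1) / (nF - nC)
  nd - 1 = 1.62414 - 1 = 0.62414
  nF - nC = 1.64297 - 1.61628 = 0.02669
  Vd = 0.62414 / 0.02669 = 23.38

23.38


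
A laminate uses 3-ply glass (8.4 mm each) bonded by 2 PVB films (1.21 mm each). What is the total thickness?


Total thickness = glass contribution + PVB contribution
  Glass: 3 * 8.4 = 25.2 mm
  PVB: 2 * 1.21 = 2.42 mm
  Total = 25.2 + 2.42 = 27.62 mm

27.62 mm


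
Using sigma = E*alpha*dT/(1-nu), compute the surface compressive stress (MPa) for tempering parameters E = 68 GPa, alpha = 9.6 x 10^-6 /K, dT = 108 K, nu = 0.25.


Tempering stress: sigma = E * alpha * dT / (1 - nu)
  E (MPa) = 68 * 1000 = 68000
  Numerator = 68000 * (9.6 x 10^-6) * 108 = 70.5024
  Denominator = 1 - 0.25 = 0.75
  sigma = 70.5024 / 0.75 = 94.0 MPa

94.0 MPa


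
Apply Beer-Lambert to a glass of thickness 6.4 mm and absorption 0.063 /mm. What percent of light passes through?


Beer-Lambert law: T = exp(-alpha * thickness)
  exponent = -0.063 * 6.4 = -0.4032
  T = exp(-0.4032) = 0.6682
  Percentage = 0.6682 * 100 = 66.82%

66.82%


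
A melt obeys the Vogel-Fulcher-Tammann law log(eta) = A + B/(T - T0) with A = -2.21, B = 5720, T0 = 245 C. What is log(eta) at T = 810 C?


VFT equation: log(eta) = A + B / (T - T0)
  T - T0 = 810 - 245 = 565
  B / (T - T0) = 5720 / 565 = 10.124
  log(eta) = -2.21 + 10.124 = 7.914

7.914


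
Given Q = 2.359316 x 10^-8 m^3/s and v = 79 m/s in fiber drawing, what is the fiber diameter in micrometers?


Cross-sectional area from continuity:
  A = Q / v = 2.359316 x 10^-8 / 79 = 2.986476 x 10^-10 m^2
Diameter from circular cross-section:
  d = sqrt(4A / pi) * 10^6 (m -> um)
  d = sqrt(4 * 2.986476 x 10^-10 / pi) * 10^6 = 19.5 um

19.5 um


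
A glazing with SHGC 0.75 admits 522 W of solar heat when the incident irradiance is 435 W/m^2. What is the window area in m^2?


Rearrange Q = Area * SHGC * Irradiance:
  Area = Q / (SHGC * Irradiance)
  Area = 522 / (0.75 * 435) = 1.6 m^2

1.6 m^2


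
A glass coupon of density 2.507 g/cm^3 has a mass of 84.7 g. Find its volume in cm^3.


Rearrange rho = m / V:
  V = m / rho
  V = 84.7 / 2.507 = 33.785 cm^3

33.785 cm^3


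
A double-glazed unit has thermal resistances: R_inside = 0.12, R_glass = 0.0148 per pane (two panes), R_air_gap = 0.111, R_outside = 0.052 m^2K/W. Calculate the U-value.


Total thermal resistance (series):
  R_total = R_in + R_glass + R_air + R_glass + R_out
  R_total = 0.12 + 0.0148 + 0.111 + 0.0148 + 0.052 = 0.3126 m^2K/W
U-value = 1 / R_total = 1 / 0.3126 = 3.199 W/m^2K

3.199 W/m^2K


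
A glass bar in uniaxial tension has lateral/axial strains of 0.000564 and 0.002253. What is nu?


Poisson's ratio: nu = lateral strain / axial strain
  nu = 0.000564 / 0.002253 = 0.2503

0.2503


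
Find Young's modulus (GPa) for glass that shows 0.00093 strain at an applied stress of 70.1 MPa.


Young's modulus: E = stress / strain
  E = 70.1 MPa / 0.00093 = 75376.34 MPa
Convert to GPa: 75376.34 / 1000 = 75.38 GPa

75.38 GPa


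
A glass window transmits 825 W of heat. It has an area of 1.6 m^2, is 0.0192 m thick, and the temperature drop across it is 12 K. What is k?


Fourier's law rearranged: k = Q * t / (A * dT)
  Numerator = 825 * 0.0192 = 15.84
  Denominator = 1.6 * 12 = 19.2
  k = 15.84 / 19.2 = 0.825 W/mK

0.825 W/mK


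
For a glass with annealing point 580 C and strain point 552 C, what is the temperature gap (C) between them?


Gap = T_anneal - T_strain:
  gap = 580 - 552 = 28 C

28 C


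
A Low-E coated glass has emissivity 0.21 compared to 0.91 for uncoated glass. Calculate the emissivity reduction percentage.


Percentage reduction = (1 - coated/uncoated) * 100
  Ratio = 0.21 / 0.91 = 0.2308
  Reduction = (1 - 0.2308) * 100 = 76.9%

76.9%


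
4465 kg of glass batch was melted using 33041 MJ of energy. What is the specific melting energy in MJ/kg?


Rearrange E = m * s for s:
  s = E / m
  s = 33041 / 4465 = 7.4 MJ/kg

7.4 MJ/kg


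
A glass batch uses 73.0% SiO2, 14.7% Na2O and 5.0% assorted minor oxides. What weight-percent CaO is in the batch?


Pieces sum to 100%:
  CaO = 100 - (SiO2 + Na2O + others)
  CaO = 100 - (73.0 + 14.7 + 5.0) = 7.3%

7.3%


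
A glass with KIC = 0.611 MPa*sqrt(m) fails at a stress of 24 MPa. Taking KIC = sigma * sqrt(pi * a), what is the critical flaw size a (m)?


Rearrange KIC = sigma * sqrt(pi * a):
  sqrt(pi * a) = KIC / sigma
  sqrt(pi * a) = 0.611 / 24 = 0.025458
  a = (KIC / sigma)^2 / pi
  a = 0.025458^2 / pi = 0.0002063 m

0.0002063 m


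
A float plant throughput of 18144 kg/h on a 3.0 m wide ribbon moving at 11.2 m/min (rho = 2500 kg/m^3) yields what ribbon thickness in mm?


Ribbon cross-section from mass balance:
  Volume rate = throughput / density = 18144 / 2500 = 7.2576 m^3/h
  thickness = volume rate / (speed * 60 * width), i.e.
  thickness = throughput / (60 * speed * width * density) * 1000
  thickness = 18144 / (60 * 11.2 * 3.0 * 2500) * 1000 = 3.6 mm

3.6 mm


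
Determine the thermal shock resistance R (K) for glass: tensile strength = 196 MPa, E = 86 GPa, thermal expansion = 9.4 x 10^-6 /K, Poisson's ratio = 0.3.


Thermal shock resistance: R = sigma * (1 - nu) / (E * alpha)
  Numerator = 196 * (1 - 0.3) = 137.2
  Denominator = 86 * 1000 * (9.4 x 10^-6) = 0.8084
  R = 137.2 / 0.8084 = 169.7 K

169.7 K


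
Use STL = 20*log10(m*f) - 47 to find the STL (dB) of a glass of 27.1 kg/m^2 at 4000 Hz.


Mass law: STL = 20 * log10(m * f) - 47
  m * f = 27.1 * 4000 = 108400
  log10(108400) = 5.03503
  STL = 20 * 5.03503 - 47 = 100.7006 - 47 = 53.7 dB

53.7 dB


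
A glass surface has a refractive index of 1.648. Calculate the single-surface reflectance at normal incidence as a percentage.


Fresnel reflectance at normal incidence:
  R = ((n - 1)/(n + 1))^2
  (n - 1)/(n + 1) = (1.648 - 1)/(1.648 + 1) = 0.244713
  R = 0.244713^2 = 0.0598845
  R(%) = 0.0598845 * 100 = 5.988%

5.988%


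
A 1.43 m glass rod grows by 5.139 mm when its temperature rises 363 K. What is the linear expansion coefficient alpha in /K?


Rearrange dL = alpha * L0 * dT for alpha:
  alpha = dL / (L0 * dT)
  alpha = (5.139 / 1000) / (1.43 * 363) = 0.0000099 /K = 9.9 x 10^-6 /K

9.9 x 10^-6 /K


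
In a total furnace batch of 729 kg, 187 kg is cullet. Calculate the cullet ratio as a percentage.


Cullet ratio = (cullet mass / total batch mass) * 100
  Ratio = 187 / 729 * 100 = 25.65%

25.65%


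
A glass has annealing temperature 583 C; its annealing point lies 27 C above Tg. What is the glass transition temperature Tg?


Rearrange T_anneal = Tg + offset for Tg:
  Tg = T_anneal - offset = 583 - 27 = 556 C

556 C


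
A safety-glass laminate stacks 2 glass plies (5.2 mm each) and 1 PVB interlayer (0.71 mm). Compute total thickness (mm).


Total thickness = glass contribution + PVB contribution
  Glass: 2 * 5.2 = 10.4 mm
  PVB: 1 * 0.71 = 0.71 mm
  Total = 10.4 + 0.71 = 11.11 mm

11.11 mm


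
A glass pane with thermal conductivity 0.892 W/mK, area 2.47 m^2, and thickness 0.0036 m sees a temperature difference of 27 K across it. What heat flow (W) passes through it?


Fourier's law: Q = k * A * dT / t
  Q = 0.892 * 2.47 * 27 / 0.0036
  Q = 59.48748 / 0.0036 = 16524.3 W

16524.3 W


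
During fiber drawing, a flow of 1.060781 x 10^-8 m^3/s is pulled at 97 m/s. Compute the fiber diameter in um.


Cross-sectional area from continuity:
  A = Q / v = 1.060781 x 10^-8 / 97 = 1.093589 x 10^-10 m^2
Diameter from circular cross-section:
  d = sqrt(4A / pi) * 10^6 (m -> um)
  d = sqrt(4 * 1.093589 x 10^-10 / pi) * 10^6 = 11.8 um

11.8 um


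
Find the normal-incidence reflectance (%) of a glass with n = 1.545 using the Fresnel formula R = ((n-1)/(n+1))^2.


Fresnel reflectance at normal incidence:
  R = ((n - 1)/(n + 1))^2
  (n - 1)/(n + 1) = (1.545 - 1)/(1.545 + 1) = 0.214145
  R = 0.214145^2 = 0.0458581
  R(%) = 0.0458581 * 100 = 4.586%

4.586%


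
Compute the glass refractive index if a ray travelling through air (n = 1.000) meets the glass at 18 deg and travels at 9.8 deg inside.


Apply Snell's law: n1 * sin(theta1) = n2 * sin(theta2)
  n2 = n1 * sin(theta1) / sin(theta2)
  sin(18) = 0.309017
  sin(9.8) = 0.170209
  n2 = 1.000 * 0.309017 / 0.170209 = 1.8155

1.8155


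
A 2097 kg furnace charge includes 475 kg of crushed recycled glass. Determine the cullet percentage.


Cullet ratio = (cullet mass / total batch mass) * 100
  Ratio = 475 / 2097 * 100 = 22.65%

22.65%


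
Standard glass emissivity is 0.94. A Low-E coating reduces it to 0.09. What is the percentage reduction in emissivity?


Percentage reduction = (1 - coated/uncoated) * 100
  Ratio = 0.09 / 0.94 = 0.0957
  Reduction = (1 - 0.0957) * 100 = 90.4%

90.4%


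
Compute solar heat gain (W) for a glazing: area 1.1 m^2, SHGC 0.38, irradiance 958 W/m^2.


Solar heat gain: Q = Area * SHGC * Irradiance
  Q = 1.1 * 0.38 * 958 = 400.4 W

400.4 W


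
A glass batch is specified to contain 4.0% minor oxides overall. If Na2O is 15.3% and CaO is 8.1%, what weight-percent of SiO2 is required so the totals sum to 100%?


Known pieces sum to 100%:
  SiO2 = 100 - (others + Na2O + CaO)
  SiO2 = 100 - (4.0 + 15.3 + 8.1) = 72.6%

72.6%


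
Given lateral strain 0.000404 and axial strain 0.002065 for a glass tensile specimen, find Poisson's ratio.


Poisson's ratio: nu = lateral strain / axial strain
  nu = 0.000404 / 0.002065 = 0.1956

0.1956


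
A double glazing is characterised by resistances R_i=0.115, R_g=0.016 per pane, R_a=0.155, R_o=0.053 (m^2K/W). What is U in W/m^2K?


Total thermal resistance (series):
  R_total = R_in + R_glass + R_air + R_glass + R_out
  R_total = 0.115 + 0.016 + 0.155 + 0.016 + 0.053 = 0.355 m^2K/W
U-value = 1 / R_total = 1 / 0.355 = 2.817 W/m^2K

2.817 W/m^2K


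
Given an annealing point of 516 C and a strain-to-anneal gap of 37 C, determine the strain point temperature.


Strain point = annealing point - difference:
  T_strain = 516 - 37 = 479 C

479 C


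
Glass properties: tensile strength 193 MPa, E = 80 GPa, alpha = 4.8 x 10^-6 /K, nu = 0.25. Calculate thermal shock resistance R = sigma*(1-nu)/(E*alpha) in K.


Thermal shock resistance: R = sigma * (1 - nu) / (E * alpha)
  Numerator = 193 * (1 - 0.25) = 144.75
  Denominator = 80 * 1000 * (4.8 x 10^-6) = 0.384
  R = 144.75 / 0.384 = 377.0 K

377.0 K


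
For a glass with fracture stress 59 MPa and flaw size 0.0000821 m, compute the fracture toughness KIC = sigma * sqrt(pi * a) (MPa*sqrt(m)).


Fracture toughness: KIC = sigma * sqrt(pi * a)
  pi * a = pi * 0.0000821 = 0.000257925
  sqrt(pi * a) = 0.01606
  KIC = 59 * 0.01606 = 0.948 MPa*sqrt(m)

0.948 MPa*sqrt(m)


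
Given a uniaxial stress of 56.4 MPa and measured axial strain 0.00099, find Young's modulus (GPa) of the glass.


Young's modulus: E = stress / strain
  E = 56.4 MPa / 0.00099 = 56969.7 MPa
Convert to GPa: 56969.7 / 1000 = 56.97 GPa

56.97 GPa


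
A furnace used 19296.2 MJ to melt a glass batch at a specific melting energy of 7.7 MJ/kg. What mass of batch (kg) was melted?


Rearrange E = m * s for m:
  m = E / s
  m = 19296.2 / 7.7 = 2506.0 kg

2506.0 kg


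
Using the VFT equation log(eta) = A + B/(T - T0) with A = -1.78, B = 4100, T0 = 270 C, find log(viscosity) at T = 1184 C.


VFT equation: log(eta) = A + B / (T - T0)
  T - T0 = 1184 - 270 = 914
  B / (T - T0) = 4100 / 914 = 4.486
  log(eta) = -1.78 + 4.486 = 2.706

2.706


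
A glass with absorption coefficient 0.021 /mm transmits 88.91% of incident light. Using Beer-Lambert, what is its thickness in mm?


Rearrange T = exp(-alpha * thickness):
  thickness = -ln(T) / alpha
  T = 88.91/100 = 0.8891
  ln(T) = -0.11755
  -ln(T) = 0.11755
  thickness = 0.11755 / 0.021 = 5.6 mm

5.6 mm


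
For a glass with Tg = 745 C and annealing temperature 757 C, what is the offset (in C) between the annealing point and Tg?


Offset = T_anneal - Tg:
  offset = 757 - 745 = 12 C

12 C


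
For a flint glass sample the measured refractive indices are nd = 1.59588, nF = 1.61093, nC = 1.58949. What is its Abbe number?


Abbe number formula: Vd = (nd - 1) / (nF - nC)
  nd - 1 = 1.59588 - 1 = 0.59588
  nF - nC = 1.61093 - 1.58949 = 0.02144
  Vd = 0.59588 / 0.02144 = 27.79

27.79


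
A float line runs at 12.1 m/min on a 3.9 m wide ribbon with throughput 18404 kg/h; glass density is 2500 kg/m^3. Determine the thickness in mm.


Ribbon cross-section from mass balance:
  Volume rate = throughput / density = 18404 / 2500 = 7.3616 m^3/h
  thickness = volume rate / (speed * 60 * width), i.e.
  thickness = throughput / (60 * speed * width * density) * 1000
  thickness = 18404 / (60 * 12.1 * 3.9 * 2500) * 1000 = 2.6 mm

2.6 mm


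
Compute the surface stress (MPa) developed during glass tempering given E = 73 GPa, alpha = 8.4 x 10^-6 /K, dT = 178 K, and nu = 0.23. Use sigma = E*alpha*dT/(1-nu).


Tempering stress: sigma = E * alpha * dT / (1 - nu)
  E (MPa) = 73 * 1000 = 73000
  Numerator = 73000 * (8.4 x 10^-6) * 178 = 109.1496
  Denominator = 1 - 0.23 = 0.77
  sigma = 109.1496 / 0.77 = 141.8 MPa

141.8 MPa


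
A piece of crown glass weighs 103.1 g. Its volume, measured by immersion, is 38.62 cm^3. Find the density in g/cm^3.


Use the definition of density:
  rho = mass / volume
  rho = 103.1 / 38.62 = 2.67 g/cm^3

2.67 g/cm^3


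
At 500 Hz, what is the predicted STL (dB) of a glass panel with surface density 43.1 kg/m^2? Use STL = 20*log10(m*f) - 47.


Mass law: STL = 20 * log10(m * f) - 47
  m * f = 43.1 * 500 = 21550
  log10(21550) = 4.33345
  STL = 20 * 4.33345 - 47 = 86.669 - 47 = 39.7 dB

39.7 dB


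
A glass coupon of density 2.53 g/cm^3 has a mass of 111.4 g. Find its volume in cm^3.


Rearrange rho = m / V:
  V = m / rho
  V = 111.4 / 2.53 = 44.032 cm^3

44.032 cm^3


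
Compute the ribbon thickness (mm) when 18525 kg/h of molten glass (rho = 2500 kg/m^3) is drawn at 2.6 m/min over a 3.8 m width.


Ribbon cross-section from mass balance:
  Volume rate = throughput / density = 18525 / 2500 = 7.41 m^3/h
  thickness = volume rate / (speed * 60 * width), i.e.
  thickness = throughput / (60 * speed * width * density) * 1000
  thickness = 18525 / (60 * 2.6 * 3.8 * 2500) * 1000 = 12.5 mm

12.5 mm


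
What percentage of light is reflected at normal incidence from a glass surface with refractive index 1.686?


Fresnel reflectance at normal incidence:
  R = ((n - 1)/(n + 1))^2
  (n - 1)/(n + 1) = (1.686 - 1)/(1.686 + 1) = 0.255398
  R = 0.255398^2 = 0.0652281
  R(%) = 0.0652281 * 100 = 6.523%

6.523%


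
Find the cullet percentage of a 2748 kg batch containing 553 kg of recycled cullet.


Cullet ratio = (cullet mass / total batch mass) * 100
  Ratio = 553 / 2748 * 100 = 20.12%

20.12%


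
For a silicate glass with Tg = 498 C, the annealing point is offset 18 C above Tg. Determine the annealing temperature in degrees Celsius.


The annealing temperature is Tg plus the offset:
  T_anneal = 498 + 18 = 516 C

516 C


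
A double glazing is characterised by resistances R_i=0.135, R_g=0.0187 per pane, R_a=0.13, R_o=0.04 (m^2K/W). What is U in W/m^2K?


Total thermal resistance (series):
  R_total = R_in + R_glass + R_air + R_glass + R_out
  R_total = 0.135 + 0.0187 + 0.13 + 0.0187 + 0.04 = 0.3424 m^2K/W
U-value = 1 / R_total = 1 / 0.3424 = 2.921 W/m^2K

2.921 W/m^2K


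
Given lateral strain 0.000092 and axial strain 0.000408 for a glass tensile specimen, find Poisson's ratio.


Poisson's ratio: nu = lateral strain / axial strain
  nu = 0.000092 / 0.000408 = 0.2255

0.2255


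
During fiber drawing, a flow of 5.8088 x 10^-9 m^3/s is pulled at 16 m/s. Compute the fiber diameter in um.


Cross-sectional area from continuity:
  A = Q / v = 5.8088 x 10^-9 / 16 = 3.6305 x 10^-10 m^2
Diameter from circular cross-section:
  d = sqrt(4A / pi) * 10^6 (m -> um)
  d = sqrt(4 * 3.6305 x 10^-10 / pi) * 10^6 = 21.5 um

21.5 um


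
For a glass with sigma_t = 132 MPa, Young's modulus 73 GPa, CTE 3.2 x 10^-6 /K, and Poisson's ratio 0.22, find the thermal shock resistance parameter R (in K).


Thermal shock resistance: R = sigma * (1 - nu) / (E * alpha)
  Numerator = 132 * (1 - 0.22) = 102.96
  Denominator = 73 * 1000 * (3.2 x 10^-6) = 0.2336
  R = 102.96 / 0.2336 = 440.8 K

440.8 K


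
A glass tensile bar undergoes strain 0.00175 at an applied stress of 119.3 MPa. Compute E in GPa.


Young's modulus: E = stress / strain
  E = 119.3 MPa / 0.00175 = 68171.43 MPa
Convert to GPa: 68171.43 / 1000 = 68.17 GPa

68.17 GPa


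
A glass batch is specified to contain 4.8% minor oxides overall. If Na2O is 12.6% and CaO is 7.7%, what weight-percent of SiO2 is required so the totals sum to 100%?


Known pieces sum to 100%:
  SiO2 = 100 - (others + Na2O + CaO)
  SiO2 = 100 - (4.8 + 12.6 + 7.7) = 74.9%

74.9%


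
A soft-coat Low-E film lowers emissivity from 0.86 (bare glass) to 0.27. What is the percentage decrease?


Percentage reduction = (1 - coated/uncoated) * 100
  Ratio = 0.27 / 0.86 = 0.314
  Reduction = (1 - 0.314) * 100 = 68.6%

68.6%


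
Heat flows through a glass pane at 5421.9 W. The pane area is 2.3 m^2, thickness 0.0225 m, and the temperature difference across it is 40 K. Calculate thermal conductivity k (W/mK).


Fourier's law rearranged: k = Q * t / (A * dT)
  Numerator = 5421.9 * 0.0225 = 121.99275
  Denominator = 2.3 * 40 = 92.0
  k = 121.99275 / 92.0 = 1.326 W/mK

1.326 W/mK


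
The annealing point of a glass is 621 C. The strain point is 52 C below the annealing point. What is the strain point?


Strain point = annealing point - difference:
  T_strain = 621 - 52 = 569 C

569 C


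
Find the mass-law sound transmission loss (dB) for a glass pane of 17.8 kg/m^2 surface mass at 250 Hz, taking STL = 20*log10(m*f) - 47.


Mass law: STL = 20 * log10(m * f) - 47
  m * f = 17.8 * 250 = 4450
  log10(4450) = 3.64836
  STL = 20 * 3.64836 - 47 = 72.9672 - 47 = 26.0 dB

26.0 dB


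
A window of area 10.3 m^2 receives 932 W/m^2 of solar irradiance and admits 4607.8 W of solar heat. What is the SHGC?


Rearrange Q = Area * SHGC * Irradiance:
  SHGC = Q / (Area * Irradiance)
  SHGC = 4607.8 / (10.3 * 932) = 0.48

0.48


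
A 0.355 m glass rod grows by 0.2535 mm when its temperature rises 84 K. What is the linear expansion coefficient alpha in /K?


Rearrange dL = alpha * L0 * dT for alpha:
  alpha = dL / (L0 * dT)
  alpha = (0.2535 / 1000) / (0.355 * 84) = 0.000008501 /K = 8.501 x 10^-6 /K

8.501 x 10^-6 /K


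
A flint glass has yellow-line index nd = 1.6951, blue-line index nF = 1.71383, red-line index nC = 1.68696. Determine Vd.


Abbe number formula: Vd = (nd - 1) / (nF - nC)
  nd - 1 = 1.6951 - 1 = 0.6951
  nF - nC = 1.71383 - 1.68696 = 0.02687
  Vd = 0.6951 / 0.02687 = 25.87

25.87


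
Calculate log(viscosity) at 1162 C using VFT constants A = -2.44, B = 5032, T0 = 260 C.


VFT equation: log(eta) = A + B / (T - T0)
  T - T0 = 1162 - 260 = 902
  B / (T - T0) = 5032 / 902 = 5.579
  log(eta) = -2.44 + 5.579 = 3.139

3.139


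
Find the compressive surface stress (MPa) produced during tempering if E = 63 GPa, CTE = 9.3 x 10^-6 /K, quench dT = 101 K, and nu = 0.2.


Tempering stress: sigma = E * alpha * dT / (1 - nu)
  E (MPa) = 63 * 1000 = 63000
  Numerator = 63000 * (9.3 x 10^-6) * 101 = 59.1759
  Denominator = 1 - 0.2 = 0.8
  sigma = 59.1759 / 0.8 = 74.0 MPa

74.0 MPa


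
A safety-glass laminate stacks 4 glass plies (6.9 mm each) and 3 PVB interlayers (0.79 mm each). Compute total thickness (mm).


Total thickness = glass contribution + PVB contribution
  Glass: 4 * 6.9 = 27.6 mm
  PVB: 3 * 0.79 = 2.37 mm
  Total = 27.6 + 2.37 = 29.97 mm

29.97 mm


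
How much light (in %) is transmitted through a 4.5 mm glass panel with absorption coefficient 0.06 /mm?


Beer-Lambert law: T = exp(-alpha * thickness)
  exponent = -0.06 * 4.5 = -0.27
  T = exp(-0.27) = 0.7634
  Percentage = 0.7634 * 100 = 76.34%

76.34%


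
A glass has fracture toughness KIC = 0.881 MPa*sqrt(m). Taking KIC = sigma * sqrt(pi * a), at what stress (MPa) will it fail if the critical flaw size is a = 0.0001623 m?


Rearrange KIC = sigma * sqrt(pi * a):
  sigma = KIC / sqrt(pi * a)
  sqrt(pi * 0.0001623) = 0.022581
  sigma = 0.881 / 0.022581 = 39.02 MPa

39.02 MPa


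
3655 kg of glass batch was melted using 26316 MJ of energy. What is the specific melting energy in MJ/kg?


Rearrange E = m * s for s:
  s = E / m
  s = 26316 / 3655 = 7.2 MJ/kg

7.2 MJ/kg


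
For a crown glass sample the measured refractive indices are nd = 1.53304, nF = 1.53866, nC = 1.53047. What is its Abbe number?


Abbe number formula: Vd = (nd - 1) / (nF - nC)
  nd - 1 = 1.53304 - 1 = 0.53304
  nF - nC = 1.53866 - 1.53047 = 0.00819
  Vd = 0.53304 / 0.00819 = 65.08

65.08


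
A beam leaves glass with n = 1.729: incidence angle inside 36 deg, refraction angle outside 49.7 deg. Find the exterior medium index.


Apply Snell's law: n1 * sin(theta1) = n2 * sin(theta2)
  n2 = n1 * sin(theta1) / sin(theta2)
  sin(36) = 0.587785
  sin(49.7) = 0.762668
  n2 = 1.729 * 0.587785 / 0.762668 = 1.3325

1.3325


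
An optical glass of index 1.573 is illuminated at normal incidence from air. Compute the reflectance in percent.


Fresnel reflectance at normal incidence:
  R = ((n - 1)/(n + 1))^2
  (n - 1)/(n + 1) = (1.573 - 1)/(1.573 + 1) = 0.222697
  R = 0.222697^2 = 0.049594
  R(%) = 0.049594 * 100 = 4.959%

4.959%


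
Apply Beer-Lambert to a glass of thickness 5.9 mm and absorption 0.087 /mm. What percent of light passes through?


Beer-Lambert law: T = exp(-alpha * thickness)
  exponent = -0.087 * 5.9 = -0.5133
  T = exp(-0.5133) = 0.5985
  Percentage = 0.5985 * 100 = 59.85%

59.85%


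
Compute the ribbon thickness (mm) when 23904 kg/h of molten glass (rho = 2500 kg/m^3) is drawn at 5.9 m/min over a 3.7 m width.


Ribbon cross-section from mass balance:
  Volume rate = throughput / density = 23904 / 2500 = 9.5616 m^3/h
  thickness = volume rate / (speed * 60 * width), i.e.
  thickness = throughput / (60 * speed * width * density) * 1000
  thickness = 23904 / (60 * 5.9 * 3.7 * 2500) * 1000 = 7.3 mm

7.3 mm


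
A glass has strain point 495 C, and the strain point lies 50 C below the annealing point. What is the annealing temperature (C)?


T_anneal = T_strain + gap:
  T_anneal = 495 + 50 = 545 C

545 C


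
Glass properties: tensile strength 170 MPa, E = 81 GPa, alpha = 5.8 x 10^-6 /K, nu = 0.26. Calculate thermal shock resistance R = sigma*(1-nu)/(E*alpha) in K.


Thermal shock resistance: R = sigma * (1 - nu) / (E * alpha)
  Numerator = 170 * (1 - 0.26) = 125.8
  Denominator = 81 * 1000 * (5.8 x 10^-6) = 0.4698
  R = 125.8 / 0.4698 = 267.8 K

267.8 K


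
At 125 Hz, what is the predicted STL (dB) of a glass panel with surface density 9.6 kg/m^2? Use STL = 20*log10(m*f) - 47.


Mass law: STL = 20 * log10(m * f) - 47
  m * f = 9.6 * 125 = 1200
  log10(1200) = 3.07918
  STL = 20 * 3.07918 - 47 = 61.5836 - 47 = 14.6 dB

14.6 dB


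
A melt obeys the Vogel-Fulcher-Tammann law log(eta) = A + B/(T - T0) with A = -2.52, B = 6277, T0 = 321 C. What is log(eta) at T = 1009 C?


VFT equation: log(eta) = A + B / (T - T0)
  T - T0 = 1009 - 321 = 688
  B / (T - T0) = 6277 / 688 = 9.124
  log(eta) = -2.52 + 9.124 = 6.604

6.604


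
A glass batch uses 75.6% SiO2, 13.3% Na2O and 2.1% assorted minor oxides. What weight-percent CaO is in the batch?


Pieces sum to 100%:
  CaO = 100 - (SiO2 + Na2O + others)
  CaO = 100 - (75.6 + 13.3 + 2.1) = 9.0%

9.0%


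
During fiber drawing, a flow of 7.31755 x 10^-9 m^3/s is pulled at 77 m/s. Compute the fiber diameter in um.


Cross-sectional area from continuity:
  A = Q / v = 7.31755 x 10^-9 / 77 = 9.503312 x 10^-11 m^2
Diameter from circular cross-section:
  d = sqrt(4A / pi) * 10^6 (m -> um)
  d = sqrt(4 * 9.503312 x 10^-11 / pi) * 10^6 = 11.0 um

11.0 um


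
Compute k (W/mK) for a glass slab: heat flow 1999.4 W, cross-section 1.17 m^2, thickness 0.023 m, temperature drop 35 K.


Fourier's law rearranged: k = Q * t / (A * dT)
  Numerator = 1999.4 * 0.023 = 45.9862
  Denominator = 1.17 * 35 = 40.95
  k = 45.9862 / 40.95 = 1.123 W/mK

1.123 W/mK


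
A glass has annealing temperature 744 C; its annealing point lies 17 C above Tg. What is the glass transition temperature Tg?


Rearrange T_anneal = Tg + offset for Tg:
  Tg = T_anneal - offset = 744 - 17 = 727 C

727 C


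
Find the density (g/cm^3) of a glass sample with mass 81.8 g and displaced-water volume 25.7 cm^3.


Use the definition of density:
  rho = mass / volume
  rho = 81.8 / 25.7 = 3.183 g/cm^3

3.183 g/cm^3


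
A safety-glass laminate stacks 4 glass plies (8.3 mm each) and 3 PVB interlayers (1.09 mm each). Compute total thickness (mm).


Total thickness = glass contribution + PVB contribution
  Glass: 4 * 8.3 = 33.2 mm
  PVB: 3 * 1.09 = 3.27 mm
  Total = 33.2 + 3.27 = 36.47 mm

36.47 mm
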